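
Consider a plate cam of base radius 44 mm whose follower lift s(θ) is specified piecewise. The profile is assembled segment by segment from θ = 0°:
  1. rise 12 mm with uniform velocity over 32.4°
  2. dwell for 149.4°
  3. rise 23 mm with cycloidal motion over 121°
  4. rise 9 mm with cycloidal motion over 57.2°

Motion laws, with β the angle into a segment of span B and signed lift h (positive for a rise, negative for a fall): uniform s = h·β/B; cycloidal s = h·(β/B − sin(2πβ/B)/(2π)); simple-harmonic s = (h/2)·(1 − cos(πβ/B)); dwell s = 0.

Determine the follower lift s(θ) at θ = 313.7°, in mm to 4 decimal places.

seg 1 [0°–32.4°] uniform, h=12: full span → s += 12 → s = 12.0000
seg 2 [32.4°–181.8°] dwell: s stays 12.0000
seg 3 [181.8°–302.8°] cycloidal, h=23: full span → s += 23 → s = 35.0000
seg 4 [302.8°–360°] cycloidal, h=9: θ=313.7° here. β=10.9, B=57.2. 9·(0.1906 − sin(2π·0.1906)/(2π)) = 0.3814 → s = 35.3814

35.3814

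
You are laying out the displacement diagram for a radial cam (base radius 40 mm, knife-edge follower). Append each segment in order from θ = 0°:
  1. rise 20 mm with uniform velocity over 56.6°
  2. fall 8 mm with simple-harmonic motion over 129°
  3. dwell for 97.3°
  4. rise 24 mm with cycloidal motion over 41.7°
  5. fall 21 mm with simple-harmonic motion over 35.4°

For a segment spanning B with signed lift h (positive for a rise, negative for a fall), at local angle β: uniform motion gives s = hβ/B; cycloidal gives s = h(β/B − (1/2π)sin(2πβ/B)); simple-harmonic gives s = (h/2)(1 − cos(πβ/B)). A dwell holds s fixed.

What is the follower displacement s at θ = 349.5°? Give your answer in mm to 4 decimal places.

seg 1 [0°–56.6°] uniform, h=20: full span → s += 20 → s = 20.0000
seg 2 [56.6°–185.6°] simple-harmonic, h=-8: full span → s += -8 → s = 12.0000
seg 3 [185.6°–282.9°] dwell: s stays 12.0000
seg 4 [282.9°–324.6°] cycloidal, h=24: full span → s += 24 → s = 36.0000
seg 5 [324.6°–360°] simple-harmonic, h=-21: θ=349.5° here. β=24.9, B=35.4. -21/2·(1 − cos(π·0.7034)) = -16.7619 → s = 19.2381

19.2381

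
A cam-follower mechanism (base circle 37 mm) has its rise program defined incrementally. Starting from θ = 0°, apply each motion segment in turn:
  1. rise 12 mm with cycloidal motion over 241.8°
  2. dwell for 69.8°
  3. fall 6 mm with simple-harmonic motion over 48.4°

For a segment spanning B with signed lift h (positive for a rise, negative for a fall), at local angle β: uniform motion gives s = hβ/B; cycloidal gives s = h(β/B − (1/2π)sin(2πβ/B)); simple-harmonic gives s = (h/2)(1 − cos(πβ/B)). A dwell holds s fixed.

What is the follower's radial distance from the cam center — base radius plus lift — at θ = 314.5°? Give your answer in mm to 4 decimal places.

seg 1 [0°–241.8°] cycloidal, h=12: full span → s += 12 → s = 12.0000
seg 2 [241.8°–311.6°] dwell: s stays 12.0000
seg 3 [311.6°–360°] simple-harmonic, h=-6: θ=314.5° here. β=2.9, B=48.4. -6/2·(1 − cos(π·0.0599)) = -0.0530 → s = 11.9470
radial distance = base radius + s = 37 + 11.9470 = 48.9470

48.9470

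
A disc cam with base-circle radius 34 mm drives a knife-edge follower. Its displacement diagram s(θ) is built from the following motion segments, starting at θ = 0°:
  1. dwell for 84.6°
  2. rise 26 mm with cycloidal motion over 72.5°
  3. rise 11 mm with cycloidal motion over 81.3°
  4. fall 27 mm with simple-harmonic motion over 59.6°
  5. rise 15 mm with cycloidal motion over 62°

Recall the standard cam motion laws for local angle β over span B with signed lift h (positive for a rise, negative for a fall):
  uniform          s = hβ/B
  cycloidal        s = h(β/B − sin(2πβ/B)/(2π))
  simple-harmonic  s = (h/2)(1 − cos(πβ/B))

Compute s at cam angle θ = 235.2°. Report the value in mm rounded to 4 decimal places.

seg 1 [0°–84.6°] dwell: s stays 0.0000
seg 2 [84.6°–157.1°] cycloidal, h=26: full span → s += 26 → s = 26.0000
seg 3 [157.1°–238.4°] cycloidal, h=11: θ=235.2° here. β=78.1, B=81.3. 11·(0.9606 − sin(2π·0.9606)/(2π)) = 10.9956 → s = 36.9956

36.9956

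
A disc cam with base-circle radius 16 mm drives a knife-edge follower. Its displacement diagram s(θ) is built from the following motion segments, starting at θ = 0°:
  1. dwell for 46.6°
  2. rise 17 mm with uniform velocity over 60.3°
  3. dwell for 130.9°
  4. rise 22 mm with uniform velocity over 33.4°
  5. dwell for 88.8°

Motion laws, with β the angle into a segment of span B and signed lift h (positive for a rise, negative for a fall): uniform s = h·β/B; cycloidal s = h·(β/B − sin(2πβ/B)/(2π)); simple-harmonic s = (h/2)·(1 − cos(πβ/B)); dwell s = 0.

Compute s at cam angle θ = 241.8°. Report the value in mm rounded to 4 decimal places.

seg 1 [0°–46.6°] dwell: s stays 0.0000
seg 2 [46.6°–106.9°] uniform, h=17: full span → s += 17 → s = 17.0000
seg 3 [106.9°–237.8°] dwell: s stays 17.0000
seg 4 [237.8°–271.2°] uniform, h=22: θ=241.8° here. β=4, B=33.4. 22·4/33.4 = 2.6347 → s = 19.6347

19.6347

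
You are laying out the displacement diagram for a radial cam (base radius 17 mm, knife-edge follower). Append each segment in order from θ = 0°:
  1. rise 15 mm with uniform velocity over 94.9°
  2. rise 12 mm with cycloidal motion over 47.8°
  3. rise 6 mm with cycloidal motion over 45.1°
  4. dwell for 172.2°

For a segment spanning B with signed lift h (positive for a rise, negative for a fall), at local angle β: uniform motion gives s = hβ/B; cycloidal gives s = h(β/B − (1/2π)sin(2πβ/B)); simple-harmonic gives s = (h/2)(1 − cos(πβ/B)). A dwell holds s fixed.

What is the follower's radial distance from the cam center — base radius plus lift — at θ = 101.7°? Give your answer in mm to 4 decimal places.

seg 1 [0°–94.9°] uniform, h=15: full span → s += 15 → s = 15.0000
seg 2 [94.9°–142.7°] cycloidal, h=12: θ=101.7° here. β=6.8, B=47.8. 12·(0.1423 − sin(2π·0.1423)/(2π)) = 0.2184 → s = 15.2184
radial distance = base radius + s = 17 + 15.2184 = 32.2184

32.2184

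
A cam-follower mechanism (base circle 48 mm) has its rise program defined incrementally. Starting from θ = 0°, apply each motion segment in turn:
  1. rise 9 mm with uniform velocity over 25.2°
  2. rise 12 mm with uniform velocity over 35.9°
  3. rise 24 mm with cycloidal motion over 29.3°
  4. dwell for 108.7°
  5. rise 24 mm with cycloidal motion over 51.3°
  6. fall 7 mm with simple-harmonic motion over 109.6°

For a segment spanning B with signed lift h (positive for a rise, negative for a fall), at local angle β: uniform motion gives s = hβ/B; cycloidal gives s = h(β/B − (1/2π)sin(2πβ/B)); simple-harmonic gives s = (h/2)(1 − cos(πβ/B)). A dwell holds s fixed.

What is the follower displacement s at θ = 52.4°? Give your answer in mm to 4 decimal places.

seg 1 [0°–25.2°] uniform, h=9: full span → s += 9 → s = 9.0000
seg 2 [25.2°–61.1°] uniform, h=12: θ=52.4° here. β=27.2, B=35.9. 12·27.2/35.9 = 9.0919 → s = 18.0919

18.0919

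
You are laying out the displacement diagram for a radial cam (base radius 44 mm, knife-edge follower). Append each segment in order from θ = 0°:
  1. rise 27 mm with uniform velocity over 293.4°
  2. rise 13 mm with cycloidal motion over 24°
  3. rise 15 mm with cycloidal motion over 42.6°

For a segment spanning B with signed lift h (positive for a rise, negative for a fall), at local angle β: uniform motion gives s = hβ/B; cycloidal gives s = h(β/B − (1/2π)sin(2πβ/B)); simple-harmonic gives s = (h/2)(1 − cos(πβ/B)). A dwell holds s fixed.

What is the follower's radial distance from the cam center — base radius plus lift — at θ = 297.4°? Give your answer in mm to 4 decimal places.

seg 1 [0°–293.4°] uniform, h=27: full span → s += 27 → s = 27.0000
seg 2 [293.4°–317.4°] cycloidal, h=13: θ=297.4° here. β=4, B=24. 13·(0.1667 − sin(2π·0.1667)/(2π)) = 0.3748 → s = 27.3748
radial distance = base radius + s = 44 + 27.3748 = 71.3748

71.3748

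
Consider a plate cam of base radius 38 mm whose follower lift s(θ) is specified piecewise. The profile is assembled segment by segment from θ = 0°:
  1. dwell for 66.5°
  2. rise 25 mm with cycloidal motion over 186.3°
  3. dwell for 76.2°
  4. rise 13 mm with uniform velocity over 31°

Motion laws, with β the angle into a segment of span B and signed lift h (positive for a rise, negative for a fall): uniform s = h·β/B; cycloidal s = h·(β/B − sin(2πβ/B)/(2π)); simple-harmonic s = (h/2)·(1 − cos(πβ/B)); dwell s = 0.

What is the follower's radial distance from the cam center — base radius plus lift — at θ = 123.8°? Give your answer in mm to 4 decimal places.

seg 1 [0°–66.5°] dwell: s stays 0.0000
seg 2 [66.5°–252.8°] cycloidal, h=25: θ=123.8° here. β=57.3, B=186.3. 25·(0.3076 − sin(2π·0.3076)/(2π)) = 3.9678 → s = 3.9678
radial distance = base radius + s = 38 + 3.9678 = 41.9678

41.9678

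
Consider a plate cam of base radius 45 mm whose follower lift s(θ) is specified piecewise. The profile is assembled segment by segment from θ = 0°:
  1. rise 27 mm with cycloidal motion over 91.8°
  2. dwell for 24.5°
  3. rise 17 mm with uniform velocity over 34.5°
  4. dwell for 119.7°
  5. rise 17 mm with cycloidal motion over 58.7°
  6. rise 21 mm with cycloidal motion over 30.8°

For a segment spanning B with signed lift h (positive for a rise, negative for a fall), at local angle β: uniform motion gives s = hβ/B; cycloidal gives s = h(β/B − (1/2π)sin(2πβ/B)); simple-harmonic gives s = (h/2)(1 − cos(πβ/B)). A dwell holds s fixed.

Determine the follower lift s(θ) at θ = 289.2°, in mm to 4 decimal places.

seg 1 [0°–91.8°] cycloidal, h=27: full span → s += 27 → s = 27.0000
seg 2 [91.8°–116.3°] dwell: s stays 27.0000
seg 3 [116.3°–150.8°] uniform, h=17: full span → s += 17 → s = 44.0000
seg 4 [150.8°–270.5°] dwell: s stays 44.0000
seg 5 [270.5°–329.2°] cycloidal, h=17: θ=289.2° here. β=18.7, B=58.7. 17·(0.3186 − sin(2π·0.3186)/(2π)) = 2.9573 → s = 46.9573

46.9573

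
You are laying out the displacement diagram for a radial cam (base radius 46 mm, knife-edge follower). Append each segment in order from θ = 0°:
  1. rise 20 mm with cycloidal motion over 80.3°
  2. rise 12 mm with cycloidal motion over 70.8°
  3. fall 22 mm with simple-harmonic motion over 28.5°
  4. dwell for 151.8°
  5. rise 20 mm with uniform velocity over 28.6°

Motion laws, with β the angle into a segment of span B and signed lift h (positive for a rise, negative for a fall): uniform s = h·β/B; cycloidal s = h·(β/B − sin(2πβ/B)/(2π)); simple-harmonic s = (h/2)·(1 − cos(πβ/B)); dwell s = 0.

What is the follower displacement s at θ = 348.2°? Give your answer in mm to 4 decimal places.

seg 1 [0°–80.3°] cycloidal, h=20: full span → s += 20 → s = 20.0000
seg 2 [80.3°–151.1°] cycloidal, h=12: full span → s += 12 → s = 32.0000
seg 3 [151.1°–179.6°] simple-harmonic, h=-22: full span → s += -22 → s = 10.0000
seg 4 [179.6°–331.4°] dwell: s stays 10.0000
seg 5 [331.4°–360°] uniform, h=20: θ=348.2° here. β=16.8, B=28.6. 20·16.8/28.6 = 11.7483 → s = 21.7483

21.7483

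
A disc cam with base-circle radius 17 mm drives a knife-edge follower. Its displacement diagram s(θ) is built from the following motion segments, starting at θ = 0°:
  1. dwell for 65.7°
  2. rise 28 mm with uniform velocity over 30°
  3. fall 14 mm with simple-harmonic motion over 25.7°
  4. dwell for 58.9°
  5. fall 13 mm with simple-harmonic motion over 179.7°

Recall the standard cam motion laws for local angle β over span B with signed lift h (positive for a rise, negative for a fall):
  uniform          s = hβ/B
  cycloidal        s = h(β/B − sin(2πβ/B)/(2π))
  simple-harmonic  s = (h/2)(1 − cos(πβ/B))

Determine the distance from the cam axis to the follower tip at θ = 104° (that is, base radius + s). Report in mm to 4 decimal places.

seg 1 [0°–65.7°] dwell: s stays 0.0000
seg 2 [65.7°–95.7°] uniform, h=28: full span → s += 28 → s = 28.0000
seg 3 [95.7°–121.4°] simple-harmonic, h=-14: θ=104° here. β=8.3, B=25.7. -14/2·(1 − cos(π·0.3230)) = -3.3043 → s = 24.6957
radial distance = base radius + s = 17 + 24.6957 = 41.6957

41.6957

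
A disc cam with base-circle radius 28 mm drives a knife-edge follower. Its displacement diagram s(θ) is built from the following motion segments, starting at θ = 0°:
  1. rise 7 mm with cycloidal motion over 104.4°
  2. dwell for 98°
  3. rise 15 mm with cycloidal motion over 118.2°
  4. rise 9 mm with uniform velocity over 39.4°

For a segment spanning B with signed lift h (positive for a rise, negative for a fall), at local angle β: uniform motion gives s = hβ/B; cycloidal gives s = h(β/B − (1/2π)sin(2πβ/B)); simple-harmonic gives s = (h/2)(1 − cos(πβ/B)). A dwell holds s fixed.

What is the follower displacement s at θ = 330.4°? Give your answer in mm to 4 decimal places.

seg 1 [0°–104.4°] cycloidal, h=7: full span → s += 7 → s = 7.0000
seg 2 [104.4°–202.4°] dwell: s stays 7.0000
seg 3 [202.4°–320.6°] cycloidal, h=15: full span → s += 15 → s = 22.0000
seg 4 [320.6°–360°] uniform, h=9: θ=330.4° here. β=9.8, B=39.4. 9·9.8/39.4 = 2.2386 → s = 24.2386

24.2386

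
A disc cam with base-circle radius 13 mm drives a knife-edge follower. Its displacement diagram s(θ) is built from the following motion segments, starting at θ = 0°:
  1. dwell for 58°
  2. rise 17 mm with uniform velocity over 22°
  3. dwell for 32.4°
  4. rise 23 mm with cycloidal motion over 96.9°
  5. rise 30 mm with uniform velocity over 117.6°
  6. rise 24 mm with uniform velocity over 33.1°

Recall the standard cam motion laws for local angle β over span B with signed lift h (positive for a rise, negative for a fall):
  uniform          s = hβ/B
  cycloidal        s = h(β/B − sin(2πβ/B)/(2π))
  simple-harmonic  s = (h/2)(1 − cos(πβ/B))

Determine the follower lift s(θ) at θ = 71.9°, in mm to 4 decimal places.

seg 1 [0°–58°] dwell: s stays 0.0000
seg 2 [58°–80°] uniform, h=17: θ=71.9° here. β=13.9, B=22. 17·13.9/22 = 10.7409 → s = 10.7409

10.7409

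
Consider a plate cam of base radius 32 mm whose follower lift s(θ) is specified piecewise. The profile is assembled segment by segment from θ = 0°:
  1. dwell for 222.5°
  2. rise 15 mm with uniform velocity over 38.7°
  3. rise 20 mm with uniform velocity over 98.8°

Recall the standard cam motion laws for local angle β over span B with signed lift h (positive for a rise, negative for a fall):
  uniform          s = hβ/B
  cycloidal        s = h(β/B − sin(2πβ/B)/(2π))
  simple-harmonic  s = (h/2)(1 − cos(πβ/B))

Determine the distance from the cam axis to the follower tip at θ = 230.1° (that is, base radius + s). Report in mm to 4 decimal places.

seg 1 [0°–222.5°] dwell: s stays 0.0000
seg 2 [222.5°–261.2°] uniform, h=15: θ=230.1° here. β=7.6, B=38.7. 15·7.6/38.7 = 2.9457 → s = 2.9457
radial distance = base radius + s = 32 + 2.9457 = 34.9457

34.9457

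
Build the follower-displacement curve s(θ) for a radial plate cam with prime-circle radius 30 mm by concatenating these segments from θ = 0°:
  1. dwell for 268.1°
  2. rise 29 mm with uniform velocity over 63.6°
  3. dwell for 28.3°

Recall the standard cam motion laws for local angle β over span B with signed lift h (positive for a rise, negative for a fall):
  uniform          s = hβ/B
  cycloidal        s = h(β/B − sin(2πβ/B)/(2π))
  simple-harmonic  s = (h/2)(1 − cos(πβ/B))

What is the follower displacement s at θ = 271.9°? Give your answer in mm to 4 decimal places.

seg 1 [0°–268.1°] dwell: s stays 0.0000
seg 2 [268.1°–331.7°] uniform, h=29: θ=271.9° here. β=3.8, B=63.6. 29·3.8/63.6 = 1.7327 → s = 1.7327

1.7327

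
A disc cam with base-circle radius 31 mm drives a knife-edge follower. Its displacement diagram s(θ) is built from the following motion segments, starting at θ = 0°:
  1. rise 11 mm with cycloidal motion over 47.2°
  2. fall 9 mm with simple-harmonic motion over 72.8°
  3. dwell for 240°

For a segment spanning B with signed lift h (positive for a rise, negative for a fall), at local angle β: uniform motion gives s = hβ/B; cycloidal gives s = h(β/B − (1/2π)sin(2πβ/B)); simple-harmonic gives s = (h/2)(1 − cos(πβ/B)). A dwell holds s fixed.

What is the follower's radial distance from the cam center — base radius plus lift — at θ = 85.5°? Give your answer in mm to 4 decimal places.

seg 1 [0°–47.2°] cycloidal, h=11: full span → s += 11 → s = 11.0000
seg 2 [47.2°–120°] simple-harmonic, h=-9: θ=85.5° here. β=38.3, B=72.8. -9/2·(1 − cos(π·0.5261)) = -4.8686 → s = 6.1314
radial distance = base radius + s = 31 + 6.1314 = 37.1314

37.1314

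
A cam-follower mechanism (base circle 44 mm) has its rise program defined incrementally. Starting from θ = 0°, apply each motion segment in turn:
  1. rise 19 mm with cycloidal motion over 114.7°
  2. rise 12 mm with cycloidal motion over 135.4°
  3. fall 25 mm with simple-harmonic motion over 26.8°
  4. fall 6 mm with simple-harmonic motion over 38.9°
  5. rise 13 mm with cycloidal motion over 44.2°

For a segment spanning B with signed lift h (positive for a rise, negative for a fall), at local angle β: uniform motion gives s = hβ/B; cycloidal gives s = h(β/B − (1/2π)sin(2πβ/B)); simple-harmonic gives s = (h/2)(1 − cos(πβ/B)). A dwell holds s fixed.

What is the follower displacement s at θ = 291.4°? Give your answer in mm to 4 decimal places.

seg 1 [0°–114.7°] cycloidal, h=19: full span → s += 19 → s = 19.0000
seg 2 [114.7°–250.1°] cycloidal, h=12: full span → s += 12 → s = 31.0000
seg 3 [250.1°–276.9°] simple-harmonic, h=-25: full span → s += -25 → s = 6.0000
seg 4 [276.9°–315.8°] simple-harmonic, h=-6: θ=291.4° here. β=14.5, B=38.9. -6/2·(1 − cos(π·0.3728)) = -1.8324 → s = 4.1676

4.1676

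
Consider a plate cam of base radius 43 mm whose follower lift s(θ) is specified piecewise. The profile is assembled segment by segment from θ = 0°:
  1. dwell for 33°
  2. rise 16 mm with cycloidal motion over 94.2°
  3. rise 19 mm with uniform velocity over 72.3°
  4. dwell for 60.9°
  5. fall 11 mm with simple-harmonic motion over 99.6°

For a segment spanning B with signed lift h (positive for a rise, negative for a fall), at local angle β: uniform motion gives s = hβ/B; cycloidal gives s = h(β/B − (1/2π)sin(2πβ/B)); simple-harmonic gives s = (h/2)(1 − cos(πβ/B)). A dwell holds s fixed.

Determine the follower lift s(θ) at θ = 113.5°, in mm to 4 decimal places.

seg 1 [0°–33°] dwell: s stays 0.0000
seg 2 [33°–127.2°] cycloidal, h=16: θ=113.5° here. β=80.5, B=94.2. 16·(0.8546 − sin(2π·0.8546)/(2π)) = 15.6894 → s = 15.6894

15.6894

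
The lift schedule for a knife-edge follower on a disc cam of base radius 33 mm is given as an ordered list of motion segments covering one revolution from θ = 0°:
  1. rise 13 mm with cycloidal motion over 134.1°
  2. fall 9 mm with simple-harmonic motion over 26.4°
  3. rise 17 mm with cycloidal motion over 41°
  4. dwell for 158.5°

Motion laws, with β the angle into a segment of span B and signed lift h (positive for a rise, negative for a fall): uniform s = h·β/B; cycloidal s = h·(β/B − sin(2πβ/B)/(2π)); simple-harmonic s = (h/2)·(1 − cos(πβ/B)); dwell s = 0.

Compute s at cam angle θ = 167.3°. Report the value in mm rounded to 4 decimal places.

seg 1 [0°–134.1°] cycloidal, h=13: full span → s += 13 → s = 13.0000
seg 2 [134.1°–160.5°] simple-harmonic, h=-9: full span → s += -9 → s = 4.0000
seg 3 [160.5°–201.5°] cycloidal, h=17: θ=167.3° here. β=6.8, B=41. 17·(0.1659 − sin(2π·0.1659)/(2π)) = 0.4833 → s = 4.4833

4.4833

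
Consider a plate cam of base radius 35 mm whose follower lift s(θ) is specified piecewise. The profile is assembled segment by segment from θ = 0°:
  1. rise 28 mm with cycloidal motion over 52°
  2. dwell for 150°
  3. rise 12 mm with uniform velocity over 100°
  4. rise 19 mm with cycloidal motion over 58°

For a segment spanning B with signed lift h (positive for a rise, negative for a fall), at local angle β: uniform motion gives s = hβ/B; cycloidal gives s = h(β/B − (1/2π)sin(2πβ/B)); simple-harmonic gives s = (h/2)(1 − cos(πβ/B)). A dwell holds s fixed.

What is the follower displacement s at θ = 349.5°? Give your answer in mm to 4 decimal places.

seg 1 [0°–52°] cycloidal, h=28: full span → s += 28 → s = 28.0000
seg 2 [52°–202°] dwell: s stays 28.0000
seg 3 [202°–302°] uniform, h=12: full span → s += 12 → s = 40.0000
seg 4 [302°–360°] cycloidal, h=19: θ=349.5° here. β=47.5, B=58. 19·(0.8190 − sin(2π·0.8190)/(2π)) = 18.3048 → s = 58.3048

58.3048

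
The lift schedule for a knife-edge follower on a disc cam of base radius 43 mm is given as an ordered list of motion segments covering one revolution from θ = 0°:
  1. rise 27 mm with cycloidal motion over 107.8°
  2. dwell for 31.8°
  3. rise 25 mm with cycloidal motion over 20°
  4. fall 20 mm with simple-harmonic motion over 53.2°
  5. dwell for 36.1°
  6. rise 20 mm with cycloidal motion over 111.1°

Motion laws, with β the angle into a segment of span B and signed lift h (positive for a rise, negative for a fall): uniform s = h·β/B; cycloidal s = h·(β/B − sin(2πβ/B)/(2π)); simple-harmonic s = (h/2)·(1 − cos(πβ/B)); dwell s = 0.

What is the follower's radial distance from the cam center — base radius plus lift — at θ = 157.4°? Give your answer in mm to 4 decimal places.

seg 1 [0°–107.8°] cycloidal, h=27: full span → s += 27 → s = 27.0000
seg 2 [107.8°–139.6°] dwell: s stays 27.0000
seg 3 [139.6°–159.6°] cycloidal, h=25: θ=157.4° here. β=17.8, B=20. 25·(0.8900 − sin(2π·0.8900)/(2π)) = 24.7862 → s = 51.7862
radial distance = base radius + s = 43 + 51.7862 = 94.7862

94.7862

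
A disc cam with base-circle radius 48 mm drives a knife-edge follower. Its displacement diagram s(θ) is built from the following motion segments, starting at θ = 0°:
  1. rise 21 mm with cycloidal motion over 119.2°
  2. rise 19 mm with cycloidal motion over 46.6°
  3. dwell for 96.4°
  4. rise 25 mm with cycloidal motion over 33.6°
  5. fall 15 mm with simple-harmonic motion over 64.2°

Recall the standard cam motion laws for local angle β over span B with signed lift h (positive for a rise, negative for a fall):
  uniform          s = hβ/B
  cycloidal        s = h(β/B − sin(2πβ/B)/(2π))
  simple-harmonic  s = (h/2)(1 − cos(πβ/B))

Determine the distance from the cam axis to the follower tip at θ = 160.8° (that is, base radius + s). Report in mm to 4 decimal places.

seg 1 [0°–119.2°] cycloidal, h=21: full span → s += 21 → s = 21.0000
seg 2 [119.2°–165.8°] cycloidal, h=19: θ=160.8° here. β=41.6, B=46.6. 19·(0.8927 − sin(2π·0.8927)/(2π)) = 18.8490 → s = 39.8490
radial distance = base radius + s = 48 + 39.8490 = 87.8490

87.8490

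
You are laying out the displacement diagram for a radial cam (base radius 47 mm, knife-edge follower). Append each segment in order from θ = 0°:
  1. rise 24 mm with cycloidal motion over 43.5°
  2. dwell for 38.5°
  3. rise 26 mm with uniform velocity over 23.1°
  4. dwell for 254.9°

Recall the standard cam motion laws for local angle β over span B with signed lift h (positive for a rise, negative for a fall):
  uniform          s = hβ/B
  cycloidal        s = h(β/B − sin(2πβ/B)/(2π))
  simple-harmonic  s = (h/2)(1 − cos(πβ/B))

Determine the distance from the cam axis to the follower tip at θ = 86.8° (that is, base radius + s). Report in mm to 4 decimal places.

seg 1 [0°–43.5°] cycloidal, h=24: full span → s += 24 → s = 24.0000
seg 2 [43.5°–82°] dwell: s stays 24.0000
seg 3 [82°–105.1°] uniform, h=26: θ=86.8° here. β=4.8, B=23.1. 26·4.8/23.1 = 5.4026 → s = 29.4026
radial distance = base radius + s = 47 + 29.4026 = 76.4026

76.4026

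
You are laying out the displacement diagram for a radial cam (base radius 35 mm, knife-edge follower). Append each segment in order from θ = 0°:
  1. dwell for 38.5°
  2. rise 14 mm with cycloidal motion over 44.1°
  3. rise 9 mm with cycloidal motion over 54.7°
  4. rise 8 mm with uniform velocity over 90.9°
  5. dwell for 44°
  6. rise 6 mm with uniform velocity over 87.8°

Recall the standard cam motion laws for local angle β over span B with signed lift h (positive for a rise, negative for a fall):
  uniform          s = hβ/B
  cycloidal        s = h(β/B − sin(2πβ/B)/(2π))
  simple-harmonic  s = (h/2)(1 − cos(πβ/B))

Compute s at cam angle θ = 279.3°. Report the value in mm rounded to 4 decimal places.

seg 1 [0°–38.5°] dwell: s stays 0.0000
seg 2 [38.5°–82.6°] cycloidal, h=14: full span → s += 14 → s = 14.0000
seg 3 [82.6°–137.3°] cycloidal, h=9: full span → s += 9 → s = 23.0000
seg 4 [137.3°–228.2°] uniform, h=8: full span → s += 8 → s = 31.0000
seg 5 [228.2°–272.2°] dwell: s stays 31.0000
seg 6 [272.2°–360°] uniform, h=6: θ=279.3° here. β=7.1, B=87.8. 6·7.1/87.8 = 0.4852 → s = 31.4852

31.4852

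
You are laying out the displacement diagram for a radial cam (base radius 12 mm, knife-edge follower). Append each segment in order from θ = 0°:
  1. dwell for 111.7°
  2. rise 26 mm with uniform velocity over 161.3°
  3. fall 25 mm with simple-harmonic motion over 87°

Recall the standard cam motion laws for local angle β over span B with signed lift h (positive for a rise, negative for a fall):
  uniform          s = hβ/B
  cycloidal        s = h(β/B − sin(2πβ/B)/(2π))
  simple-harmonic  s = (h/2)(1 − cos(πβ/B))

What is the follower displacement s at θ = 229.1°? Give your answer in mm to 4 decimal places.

seg 1 [0°–111.7°] dwell: s stays 0.0000
seg 2 [111.7°–273°] uniform, h=26: θ=229.1° here. β=117.4, B=161.3. 26·117.4/161.3 = 18.9237 → s = 18.9237

18.9237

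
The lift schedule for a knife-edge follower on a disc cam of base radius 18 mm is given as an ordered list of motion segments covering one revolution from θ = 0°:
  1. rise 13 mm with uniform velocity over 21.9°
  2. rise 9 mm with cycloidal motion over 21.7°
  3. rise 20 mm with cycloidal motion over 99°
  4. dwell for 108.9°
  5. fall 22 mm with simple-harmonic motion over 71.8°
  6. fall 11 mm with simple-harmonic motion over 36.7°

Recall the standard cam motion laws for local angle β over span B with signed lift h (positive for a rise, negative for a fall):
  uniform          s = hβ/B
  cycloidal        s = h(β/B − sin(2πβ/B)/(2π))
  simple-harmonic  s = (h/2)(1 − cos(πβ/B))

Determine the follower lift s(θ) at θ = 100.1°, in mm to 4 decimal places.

seg 1 [0°–21.9°] uniform, h=13: full span → s += 13 → s = 13.0000
seg 2 [21.9°–43.6°] cycloidal, h=9: full span → s += 9 → s = 22.0000
seg 3 [43.6°–142.6°] cycloidal, h=20: θ=100.1° here. β=56.5, B=99. 20·(0.5707 − sin(2π·0.5707)/(2π)) = 12.7822 → s = 34.7822

34.7822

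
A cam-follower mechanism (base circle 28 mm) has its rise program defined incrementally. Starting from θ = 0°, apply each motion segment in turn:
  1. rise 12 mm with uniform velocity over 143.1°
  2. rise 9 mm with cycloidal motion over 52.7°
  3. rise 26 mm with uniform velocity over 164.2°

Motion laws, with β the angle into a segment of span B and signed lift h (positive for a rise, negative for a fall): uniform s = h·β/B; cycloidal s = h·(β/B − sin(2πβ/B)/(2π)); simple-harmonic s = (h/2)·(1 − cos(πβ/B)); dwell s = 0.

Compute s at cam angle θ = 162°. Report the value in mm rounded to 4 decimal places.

seg 1 [0°–143.1°] uniform, h=12: full span → s += 12 → s = 12.0000
seg 2 [143.1°–195.8°] cycloidal, h=9: θ=162° here. β=18.9, B=52.7. 9·(0.3586 − sin(2π·0.3586)/(2π)) = 2.1162 → s = 14.1162

14.1162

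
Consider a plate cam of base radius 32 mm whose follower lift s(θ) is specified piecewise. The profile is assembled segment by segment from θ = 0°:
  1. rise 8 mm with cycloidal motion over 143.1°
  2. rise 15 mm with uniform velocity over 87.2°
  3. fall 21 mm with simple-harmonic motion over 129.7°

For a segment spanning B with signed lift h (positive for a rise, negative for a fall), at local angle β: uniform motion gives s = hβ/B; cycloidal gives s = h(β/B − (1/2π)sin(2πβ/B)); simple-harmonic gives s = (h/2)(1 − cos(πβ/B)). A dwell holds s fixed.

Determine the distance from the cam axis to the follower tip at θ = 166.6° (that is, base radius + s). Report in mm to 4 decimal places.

seg 1 [0°–143.1°] cycloidal, h=8: full span → s += 8 → s = 8.0000
seg 2 [143.1°–230.3°] uniform, h=15: θ=166.6° here. β=23.5, B=87.2. 15·23.5/87.2 = 4.0424 → s = 12.0424
radial distance = base radius + s = 32 + 12.0424 = 44.0424

44.0424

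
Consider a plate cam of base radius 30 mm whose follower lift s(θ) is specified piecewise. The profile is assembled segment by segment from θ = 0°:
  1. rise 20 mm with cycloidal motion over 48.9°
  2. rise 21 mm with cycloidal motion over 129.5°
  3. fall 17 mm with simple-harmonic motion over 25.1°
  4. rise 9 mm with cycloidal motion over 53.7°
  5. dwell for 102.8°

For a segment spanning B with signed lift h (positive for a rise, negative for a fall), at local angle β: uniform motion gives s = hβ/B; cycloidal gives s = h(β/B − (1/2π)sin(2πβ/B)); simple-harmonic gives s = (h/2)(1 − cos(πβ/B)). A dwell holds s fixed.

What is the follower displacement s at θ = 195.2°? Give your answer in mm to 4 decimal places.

seg 1 [0°–48.9°] cycloidal, h=20: full span → s += 20 → s = 20.0000
seg 2 [48.9°–178.4°] cycloidal, h=21: full span → s += 21 → s = 41.0000
seg 3 [178.4°–203.5°] simple-harmonic, h=-17: θ=195.2° here. β=16.8, B=25.1. -17/2·(1 − cos(π·0.6693)) = -12.8113 → s = 28.1887

28.1887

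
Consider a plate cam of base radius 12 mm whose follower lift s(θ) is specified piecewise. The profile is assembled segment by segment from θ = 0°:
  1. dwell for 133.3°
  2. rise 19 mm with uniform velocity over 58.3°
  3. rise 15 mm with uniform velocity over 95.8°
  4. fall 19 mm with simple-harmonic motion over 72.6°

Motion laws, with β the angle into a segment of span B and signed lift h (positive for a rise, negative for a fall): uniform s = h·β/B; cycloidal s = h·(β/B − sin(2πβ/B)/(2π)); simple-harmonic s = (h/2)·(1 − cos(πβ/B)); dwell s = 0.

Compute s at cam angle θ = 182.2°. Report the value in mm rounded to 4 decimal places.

seg 1 [0°–133.3°] dwell: s stays 0.0000
seg 2 [133.3°–191.6°] uniform, h=19: θ=182.2° here. β=48.9, B=58.3. 19·48.9/58.3 = 15.9365 → s = 15.9365

15.9365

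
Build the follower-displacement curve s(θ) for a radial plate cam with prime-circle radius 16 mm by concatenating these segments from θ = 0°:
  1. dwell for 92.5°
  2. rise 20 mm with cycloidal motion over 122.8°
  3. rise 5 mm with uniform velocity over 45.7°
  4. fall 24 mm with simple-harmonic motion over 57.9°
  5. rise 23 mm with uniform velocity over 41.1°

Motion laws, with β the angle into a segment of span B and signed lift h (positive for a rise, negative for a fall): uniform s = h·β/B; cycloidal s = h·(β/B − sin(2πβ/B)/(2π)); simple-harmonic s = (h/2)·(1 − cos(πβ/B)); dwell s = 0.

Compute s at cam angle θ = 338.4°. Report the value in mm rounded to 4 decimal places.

seg 1 [0°–92.5°] dwell: s stays 0.0000
seg 2 [92.5°–215.3°] cycloidal, h=20: full span → s += 20 → s = 20.0000
seg 3 [215.3°–261°] uniform, h=5: full span → s += 5 → s = 25.0000
seg 4 [261°–318.9°] simple-harmonic, h=-24: full span → s += -24 → s = 1.0000
seg 5 [318.9°–360°] uniform, h=23: θ=338.4° here. β=19.5, B=41.1. 23·19.5/41.1 = 10.9124 → s = 11.9124

11.9124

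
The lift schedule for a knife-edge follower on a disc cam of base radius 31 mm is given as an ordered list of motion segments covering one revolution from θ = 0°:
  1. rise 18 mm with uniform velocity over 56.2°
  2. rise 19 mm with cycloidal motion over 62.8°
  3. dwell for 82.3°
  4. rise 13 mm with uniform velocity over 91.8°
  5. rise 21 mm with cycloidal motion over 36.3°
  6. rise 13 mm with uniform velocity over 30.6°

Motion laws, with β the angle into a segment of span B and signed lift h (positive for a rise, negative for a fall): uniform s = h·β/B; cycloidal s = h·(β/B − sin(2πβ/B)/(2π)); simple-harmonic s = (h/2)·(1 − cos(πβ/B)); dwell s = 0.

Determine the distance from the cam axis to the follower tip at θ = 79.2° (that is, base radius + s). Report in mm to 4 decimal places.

seg 1 [0°–56.2°] uniform, h=18: full span → s += 18 → s = 18.0000
seg 2 [56.2°–119°] cycloidal, h=19: θ=79.2° here. β=23, B=62.8. 19·(0.3662 − sin(2π·0.3662)/(2π)) = 4.7060 → s = 22.7060
radial distance = base radius + s = 31 + 22.7060 = 53.7060

53.7060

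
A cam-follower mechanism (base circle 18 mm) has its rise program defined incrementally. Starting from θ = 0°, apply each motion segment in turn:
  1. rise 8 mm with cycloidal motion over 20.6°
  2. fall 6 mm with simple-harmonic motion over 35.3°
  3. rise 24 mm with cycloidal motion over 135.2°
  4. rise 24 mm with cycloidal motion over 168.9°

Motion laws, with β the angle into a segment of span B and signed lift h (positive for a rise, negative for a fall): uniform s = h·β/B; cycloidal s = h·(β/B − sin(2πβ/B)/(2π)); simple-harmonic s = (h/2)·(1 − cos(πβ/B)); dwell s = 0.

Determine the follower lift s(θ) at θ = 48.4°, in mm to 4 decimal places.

seg 1 [0°–20.6°] cycloidal, h=8: full span → s += 8 → s = 8.0000
seg 2 [20.6°–55.9°] simple-harmonic, h=-6: θ=48.4° here. β=27.8, B=35.3. -6/2·(1 − cos(π·0.7875)) = -5.3562 → s = 2.6438

2.6438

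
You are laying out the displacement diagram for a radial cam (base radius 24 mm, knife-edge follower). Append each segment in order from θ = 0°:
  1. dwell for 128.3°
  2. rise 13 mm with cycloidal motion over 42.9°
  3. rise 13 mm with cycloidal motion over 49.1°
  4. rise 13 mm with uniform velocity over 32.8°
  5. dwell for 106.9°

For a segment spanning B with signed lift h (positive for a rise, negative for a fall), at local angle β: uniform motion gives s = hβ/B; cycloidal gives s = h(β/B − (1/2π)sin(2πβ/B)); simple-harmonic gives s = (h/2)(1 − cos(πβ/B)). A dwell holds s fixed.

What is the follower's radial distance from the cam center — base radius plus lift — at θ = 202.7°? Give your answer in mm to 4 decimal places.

seg 1 [0°–128.3°] dwell: s stays 0.0000
seg 2 [128.3°–171.2°] cycloidal, h=13: full span → s += 13 → s = 13.0000
seg 3 [171.2°–220.3°] cycloidal, h=13: θ=202.7° here. β=31.5, B=49.1. 13·(0.6415 − sin(2π·0.6415)/(2π)) = 9.9471 → s = 22.9471
radial distance = base radius + s = 24 + 22.9471 = 46.9471

46.9471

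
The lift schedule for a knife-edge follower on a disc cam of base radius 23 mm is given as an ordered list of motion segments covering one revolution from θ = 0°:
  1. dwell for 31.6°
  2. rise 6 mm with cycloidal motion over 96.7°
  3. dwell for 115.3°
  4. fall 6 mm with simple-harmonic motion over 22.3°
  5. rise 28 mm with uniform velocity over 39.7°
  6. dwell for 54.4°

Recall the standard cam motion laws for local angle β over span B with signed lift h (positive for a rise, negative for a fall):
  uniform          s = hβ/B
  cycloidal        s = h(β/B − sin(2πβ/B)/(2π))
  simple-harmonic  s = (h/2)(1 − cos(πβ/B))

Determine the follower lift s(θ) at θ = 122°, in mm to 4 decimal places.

seg 1 [0°–31.6°] dwell: s stays 0.0000
seg 2 [31.6°–128.3°] cycloidal, h=6: θ=122° here. β=90.4, B=96.7. 6·(0.9349 − sin(2π·0.9349)/(2π)) = 5.9892 → s = 5.9892

5.9892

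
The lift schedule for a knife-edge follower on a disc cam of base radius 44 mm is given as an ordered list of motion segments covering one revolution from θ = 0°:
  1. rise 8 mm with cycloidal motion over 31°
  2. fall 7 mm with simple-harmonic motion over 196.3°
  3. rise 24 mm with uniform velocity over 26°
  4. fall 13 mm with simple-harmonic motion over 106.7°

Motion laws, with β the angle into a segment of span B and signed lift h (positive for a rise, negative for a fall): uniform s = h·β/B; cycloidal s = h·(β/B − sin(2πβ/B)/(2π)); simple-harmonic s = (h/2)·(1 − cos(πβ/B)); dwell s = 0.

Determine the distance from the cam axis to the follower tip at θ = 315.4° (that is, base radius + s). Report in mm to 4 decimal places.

seg 1 [0°–31°] cycloidal, h=8: full span → s += 8 → s = 8.0000
seg 2 [31°–227.3°] simple-harmonic, h=-7: full span → s += -7 → s = 1.0000
seg 3 [227.3°–253.3°] uniform, h=24: full span → s += 24 → s = 25.0000
seg 4 [253.3°–360°] simple-harmonic, h=-13: θ=315.4° here. β=62.1, B=106.7. -13/2·(1 − cos(π·0.5820)) = -8.1561 → s = 16.8439
radial distance = base radius + s = 44 + 16.8439 = 60.8439

60.8439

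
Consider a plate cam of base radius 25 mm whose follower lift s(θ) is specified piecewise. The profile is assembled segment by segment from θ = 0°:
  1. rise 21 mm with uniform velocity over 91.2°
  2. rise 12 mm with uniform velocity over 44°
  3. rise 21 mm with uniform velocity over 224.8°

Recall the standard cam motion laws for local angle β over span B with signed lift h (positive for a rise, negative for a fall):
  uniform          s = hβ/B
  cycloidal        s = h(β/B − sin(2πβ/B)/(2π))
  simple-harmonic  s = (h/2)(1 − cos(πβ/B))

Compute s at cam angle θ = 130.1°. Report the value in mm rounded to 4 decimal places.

seg 1 [0°–91.2°] uniform, h=21: full span → s += 21 → s = 21.0000
seg 2 [91.2°–135.2°] uniform, h=12: θ=130.1° here. β=38.9, B=44. 12·38.9/44 = 10.6091 → s = 31.6091

31.6091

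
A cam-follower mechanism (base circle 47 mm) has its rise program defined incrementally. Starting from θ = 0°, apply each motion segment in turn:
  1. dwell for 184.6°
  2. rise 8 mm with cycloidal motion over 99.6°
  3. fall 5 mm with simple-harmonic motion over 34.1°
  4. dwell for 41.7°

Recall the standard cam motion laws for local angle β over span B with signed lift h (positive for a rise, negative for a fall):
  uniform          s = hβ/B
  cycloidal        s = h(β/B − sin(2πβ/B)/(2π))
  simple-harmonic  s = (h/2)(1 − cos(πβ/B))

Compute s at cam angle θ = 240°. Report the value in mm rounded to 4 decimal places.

seg 1 [0°–184.6°] dwell: s stays 0.0000
seg 2 [184.6°–284.2°] cycloidal, h=8: θ=240° here. β=55.4, B=99.6. 8·(0.5562 − sin(2π·0.5562)/(2π)) = 4.8903 → s = 4.8903

4.8903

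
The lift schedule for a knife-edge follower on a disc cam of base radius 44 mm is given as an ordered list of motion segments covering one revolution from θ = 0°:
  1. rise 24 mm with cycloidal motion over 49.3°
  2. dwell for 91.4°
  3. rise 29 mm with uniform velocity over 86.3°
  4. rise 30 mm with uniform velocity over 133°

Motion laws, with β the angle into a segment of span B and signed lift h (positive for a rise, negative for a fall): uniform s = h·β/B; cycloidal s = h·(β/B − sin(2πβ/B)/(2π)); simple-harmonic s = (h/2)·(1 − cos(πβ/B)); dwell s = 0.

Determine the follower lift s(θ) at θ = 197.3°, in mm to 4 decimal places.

seg 1 [0°–49.3°] cycloidal, h=24: full span → s += 24 → s = 24.0000
seg 2 [49.3°–140.7°] dwell: s stays 24.0000
seg 3 [140.7°–227°] uniform, h=29: θ=197.3° here. β=56.6, B=86.3. 29·56.6/86.3 = 19.0197 → s = 43.0197

43.0197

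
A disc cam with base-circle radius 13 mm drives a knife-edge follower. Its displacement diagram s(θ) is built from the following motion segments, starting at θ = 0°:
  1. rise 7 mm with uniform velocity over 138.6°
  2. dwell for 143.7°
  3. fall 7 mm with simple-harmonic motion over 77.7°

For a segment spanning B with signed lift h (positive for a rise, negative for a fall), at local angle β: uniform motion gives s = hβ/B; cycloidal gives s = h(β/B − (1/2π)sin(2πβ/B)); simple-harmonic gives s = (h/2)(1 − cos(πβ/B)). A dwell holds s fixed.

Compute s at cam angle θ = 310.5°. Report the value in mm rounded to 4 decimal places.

seg 1 [0°–138.6°] uniform, h=7: full span → s += 7 → s = 7.0000
seg 2 [138.6°–282.3°] dwell: s stays 7.0000
seg 3 [282.3°–360°] simple-harmonic, h=-7: θ=310.5° here. β=28.2, B=77.7. -7/2·(1 − cos(π·0.3629)) = -2.0390 → s = 4.9610

4.9610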